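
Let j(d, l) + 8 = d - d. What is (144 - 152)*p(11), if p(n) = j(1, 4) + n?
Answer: -24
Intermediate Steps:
j(d, l) = -8 (j(d, l) = -8 + (d - d) = -8 + 0 = -8)
p(n) = -8 + n
(144 - 152)*p(11) = (144 - 152)*(-8 + 11) = -8*3 = -24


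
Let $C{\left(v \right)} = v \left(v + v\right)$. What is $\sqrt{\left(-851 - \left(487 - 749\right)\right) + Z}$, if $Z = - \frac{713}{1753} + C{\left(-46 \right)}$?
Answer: $\frac{\sqrt{11193721898}}{1753} \approx 60.354$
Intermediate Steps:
$C{\left(v \right)} = 2 v^{2}$ ($C{\left(v \right)} = v 2 v = 2 v^{2}$)
$Z = \frac{7417983}{1753}$ ($Z = - \frac{713}{1753} + 2 \left(-46\right)^{2} = \left(-713\right) \frac{1}{1753} + 2 \cdot 2116 = - \frac{713}{1753} + 4232 = \frac{7417983}{1753} \approx 4231.6$)
$\sqrt{\left(-851 - \left(487 - 749\right)\right) + Z} = \sqrt{\left(-851 - \left(487 - 749\right)\right) + \frac{7417983}{1753}} = \sqrt{\left(-851 - -262\right) + \frac{7417983}{1753}} = \sqrt{\left(-851 + 262\right) + \frac{7417983}{1753}} = \sqrt{-589 + \frac{7417983}{1753}} = \sqrt{\frac{6385466}{1753}} = \frac{\sqrt{11193721898}}{1753}$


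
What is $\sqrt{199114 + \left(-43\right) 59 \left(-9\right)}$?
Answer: $\sqrt{221947} \approx 471.11$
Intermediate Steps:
$\sqrt{199114 + \left(-43\right) 59 \left(-9\right)} = \sqrt{199114 - -22833} = \sqrt{199114 + 22833} = \sqrt{221947}$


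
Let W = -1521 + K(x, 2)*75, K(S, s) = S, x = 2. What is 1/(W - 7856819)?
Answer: -1/7858190 ≈ -1.2726e-7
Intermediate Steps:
W = -1371 (W = -1521 + 2*75 = -1521 + 150 = -1371)
1/(W - 7856819) = 1/(-1371 - 7856819) = 1/(-7858190) = -1/7858190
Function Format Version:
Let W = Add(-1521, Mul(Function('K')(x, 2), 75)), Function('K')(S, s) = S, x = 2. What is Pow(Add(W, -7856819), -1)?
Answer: Rational(-1, 7858190) ≈ -1.2726e-7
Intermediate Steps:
W = -1371 (W = Add(-1521, Mul(2, 75)) = Add(-1521, 150) = -1371)
Pow(Add(W, -7856819), -1) = Pow(Add(-1371, -7856819), -1) = Pow(-7858190, -1) = Rational(-1, 7858190)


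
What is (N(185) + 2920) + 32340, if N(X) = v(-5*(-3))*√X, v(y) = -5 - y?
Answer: 35260 - 20*√185 ≈ 34988.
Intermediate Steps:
N(X) = -20*√X (N(X) = (-5 - (-5)*(-3))*√X = (-5 - 1*15)*√X = (-5 - 15)*√X = -20*√X)
(N(185) + 2920) + 32340 = (-20*√185 + 2920) + 32340 = (2920 - 20*√185) + 32340 = 35260 - 20*√185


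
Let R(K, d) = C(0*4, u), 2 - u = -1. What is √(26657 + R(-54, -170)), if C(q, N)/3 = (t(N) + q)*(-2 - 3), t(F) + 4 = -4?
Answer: √26777 ≈ 163.64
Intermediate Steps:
u = 3 (u = 2 - 1*(-1) = 2 + 1 = 3)
t(F) = -8 (t(F) = -4 - 4 = -8)
C(q, N) = 120 - 15*q (C(q, N) = 3*((-8 + q)*(-2 - 3)) = 3*((-8 + q)*(-5)) = 3*(40 - 5*q) = 120 - 15*q)
R(K, d) = 120 (R(K, d) = 120 - 0*4 = 120 - 15*0 = 120 + 0 = 120)
√(26657 + R(-54, -170)) = √(26657 + 120) = √26777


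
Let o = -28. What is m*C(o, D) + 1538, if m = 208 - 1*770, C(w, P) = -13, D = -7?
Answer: 8844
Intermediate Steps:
m = -562 (m = 208 - 770 = -562)
m*C(o, D) + 1538 = -562*(-13) + 1538 = 7306 + 1538 = 8844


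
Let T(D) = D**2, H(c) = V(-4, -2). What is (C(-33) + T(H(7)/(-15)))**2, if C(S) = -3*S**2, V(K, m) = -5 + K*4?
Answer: 6662803876/625 ≈ 1.0660e+7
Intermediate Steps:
V(K, m) = -5 + 4*K
H(c) = -21 (H(c) = -5 + 4*(-4) = -5 - 16 = -21)
(C(-33) + T(H(7)/(-15)))**2 = (-3*(-33)**2 + (-21/(-15))**2)**2 = (-3*1089 + (-21*(-1/15))**2)**2 = (-3267 + (7/5)**2)**2 = (-3267 + 49/25)**2 = (-81626/25)**2 = 6662803876/625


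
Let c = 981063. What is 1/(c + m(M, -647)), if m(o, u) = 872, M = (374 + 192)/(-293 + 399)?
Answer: 1/981935 ≈ 1.0184e-6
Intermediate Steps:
M = 283/53 (M = 566/106 = 566*(1/106) = 283/53 ≈ 5.3396)
1/(c + m(M, -647)) = 1/(981063 + 872) = 1/981935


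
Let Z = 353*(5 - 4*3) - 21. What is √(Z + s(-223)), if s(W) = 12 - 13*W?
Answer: √419 ≈ 20.469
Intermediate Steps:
Z = -2492 (Z = 353*(5 - 12) - 21 = 353*(-7) - 21 = -2471 - 21 = -2492)
√(Z + s(-223)) = √(-2492 + (12 - 13*(-223))) = √(-2492 + (12 + 2899)) = √(-2492 + 2911) = √419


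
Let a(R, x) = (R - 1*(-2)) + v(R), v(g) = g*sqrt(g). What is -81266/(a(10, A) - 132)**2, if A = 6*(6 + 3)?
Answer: -3128741/448900 - 121899*sqrt(10)/112225 ≈ -10.405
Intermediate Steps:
v(g) = g**(3/2)
A = 54 (A = 6*9 = 54)
a(R, x) = 2 + R + R**(3/2) (a(R, x) = (R - 1*(-2)) + R**(3/2) = (R + 2) + R**(3/2) = (2 + R) + R**(3/2) = 2 + R + R**(3/2))
-81266/(a(10, A) - 132)**2 = -81266/((2 + 10 + 10**(3/2)) - 132)**2 = -81266/((2 + 10 + 10*sqrt(10)) - 132)**2 = -81266/((12 + 10*sqrt(10)) - 132)**2 = -81266/(-120 + 10*sqrt(10))**2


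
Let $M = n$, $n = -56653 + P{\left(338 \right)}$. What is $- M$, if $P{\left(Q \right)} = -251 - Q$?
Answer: $57242$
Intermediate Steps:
$n = -57242$ ($n = -56653 - 589 = -57242$)
$M = -57242$
$- M = \left(-1\right) \left(-57242\right) = 57242$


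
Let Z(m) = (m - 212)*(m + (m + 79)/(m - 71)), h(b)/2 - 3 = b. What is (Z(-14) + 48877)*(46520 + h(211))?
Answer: 41672687980/17 ≈ 2.4513e+9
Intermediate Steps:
h(b) = 6 + 2*b
Z(m) = (-212 + m)*(m + (79 + m)/(-71 + m))
(Z(-14) + 48877)*(46520 + h(211)) = ((-16748 + (-14)**3 - 282*(-14)**2 + 14919*(-14))/(-71 - 14) + 48877)*(46520 + (6 + 2*211)) = ((-16748 - 2744 - 282*196 - 208866)/(-85) + 48877)*(46520 + (6 + 422)) = (-(-16748 - 2744 - 55272 - 208866)/85 + 48877)*(46520 + 428) = (-1/85*(-283630) + 48877)*46948 = (56726/17 + 48877)*46948 = (887635/17)*46948 = 41672687980/17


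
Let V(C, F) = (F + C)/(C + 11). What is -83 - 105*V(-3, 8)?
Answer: -1189/8 ≈ -148.63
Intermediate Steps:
V(C, F) = (C + F)/(11 + C)
-83 - 105*V(-3, 8) = -83 - 105*(-3 + 8)/(11 - 3) = -83 - 105*5/8 = -83 - 525/8 = -1189/8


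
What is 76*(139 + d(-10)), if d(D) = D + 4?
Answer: 10108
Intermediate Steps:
d(D) = 4 + D
76*(139 + d(-10)) = 76*(139 + (4 - 10)) = 76*(139 - 6) = 76*133 = 10108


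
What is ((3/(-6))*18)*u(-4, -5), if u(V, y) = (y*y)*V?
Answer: 900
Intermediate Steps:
u(V, y) = V*y**2 (u(V, y) = y**2*V = V*y**2)
((3/(-6))*18)*u(-4, -5) = ((3/(-6))*18)*(-4*(-5)**2) = ((3*(-1/6))*18)*(-4*25) = -1/2*18*(-100) = -9*(-100) = 900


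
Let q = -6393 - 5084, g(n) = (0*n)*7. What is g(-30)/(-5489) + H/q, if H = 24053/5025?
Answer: -359/860775 ≈ -0.00041707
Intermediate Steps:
H = 359/75 (H = 24053*(1/5025) = 359/75 ≈ 4.7867)
g(n) = 0 (g(n) = 0*7 = 0)
q = -11477
g(-30)/(-5489) + H/q = 0/(-5489) + (359/75)/(-11477) = 0*(-1/5489) + (359/75)*(-1/11477) = 0 - 359/860775 = -359/860775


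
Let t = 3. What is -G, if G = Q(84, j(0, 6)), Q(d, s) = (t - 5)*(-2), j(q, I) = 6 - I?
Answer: -4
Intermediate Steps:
Q(d, s) = 4 (Q(d, s) = (3 - 5)*(-2) = -2*(-2) = 4)
G = 4
-G = -1*4 = -4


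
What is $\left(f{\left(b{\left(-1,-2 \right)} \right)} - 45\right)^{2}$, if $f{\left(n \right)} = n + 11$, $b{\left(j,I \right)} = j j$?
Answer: $1089$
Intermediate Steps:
$b{\left(j,I \right)} = j^{2}$
$f{\left(n \right)} = 11 + n$
$\left(f{\left(b{\left(-1,-2 \right)} \right)} - 45\right)^{2} = \left(\left(11 + \left(-1\right)^{2}\right) - 45\right)^{2} = \left(\left(11 + 1\right) - 45\right)^{2} = \left(12 - 45\right)^{2} = \left(-33\right)^{2} = 1089$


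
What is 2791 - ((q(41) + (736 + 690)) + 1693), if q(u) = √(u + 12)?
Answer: -328 - √53 ≈ -335.28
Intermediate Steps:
q(u) = √(12 + u)
2791 - ((q(41) + (736 + 690)) + 1693) = 2791 - ((√(12 + 41) + (736 + 690)) + 1693) = 2791 - ((√53 + 1426) + 1693) = 2791 - ((1426 + √53) + 1693) = 2791 - (3119 + √53) = 2791 + (-3119 - √53) = -328 - √53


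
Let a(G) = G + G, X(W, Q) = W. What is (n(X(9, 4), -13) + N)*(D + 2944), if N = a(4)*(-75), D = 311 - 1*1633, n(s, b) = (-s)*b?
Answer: -783426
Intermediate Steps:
n(s, b) = -b*s
D = -1322 (D = 311 - 1633 = -1322)
a(G) = 2*G
N = -600 (N = (2*4)*(-75) = 8*(-75) = -600)
(n(X(9, 4), -13) + N)*(D + 2944) = (-1*(-13)*9 - 600)*(-1322 + 2944) = (117 - 600)*1622 = -483*1622 = -783426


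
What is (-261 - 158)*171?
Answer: -71649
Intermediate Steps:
(-261 - 158)*171 = -419*171 = -71649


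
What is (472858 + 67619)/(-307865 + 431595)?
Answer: 540477/123730 ≈ 4.3682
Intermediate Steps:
(472858 + 67619)/(-307865 + 431595) = 540477/123730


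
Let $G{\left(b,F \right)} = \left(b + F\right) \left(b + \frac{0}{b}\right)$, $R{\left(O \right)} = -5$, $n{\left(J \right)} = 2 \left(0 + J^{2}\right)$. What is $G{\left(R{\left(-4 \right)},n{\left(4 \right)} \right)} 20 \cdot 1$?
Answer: $-2700$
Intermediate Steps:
$n{\left(J \right)} = 2 J^{2}$
$G{\left(b,F \right)} = b \left(F + b\right)$ ($G{\left(b,F \right)} = \left(F + b\right) \left(b + 0\right) = \left(F + b\right) b = b \left(F + b\right)$)
$G{\left(R{\left(-4 \right)},n{\left(4 \right)} \right)} 20 \cdot 1 = - 5 \left(2 \cdot 4^{2} - 5\right) 20 \cdot 1 = - 5 \left(2 \cdot 16 - 5\right) 20 \cdot 1 = - 5 \left(32 - 5\right) 20 \cdot 1 = \left(-5\right) 27 \cdot 20 \cdot 1 = \left(-135\right) 20 \cdot 1 = \left(-2700\right) 1 = -2700$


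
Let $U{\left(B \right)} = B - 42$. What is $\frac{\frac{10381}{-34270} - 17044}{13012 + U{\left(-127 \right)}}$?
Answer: $- \frac{584108261}{440129610} \approx -1.3271$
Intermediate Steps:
$U{\left(B \right)} = -42 + B$ ($U{\left(B \right)} = B - 42 = -42 + B$)
$\frac{\frac{10381}{-34270} - 17044}{13012 + U{\left(-127 \right)}} = \frac{\frac{10381}{-34270} - 17044}{13012 - 169} = \frac{10381 \left(- \frac{1}{34270}\right) - 17044}{13012 - 169} = \frac{- \frac{10381}{34270} - 17044}{12843} = \left(- \frac{584108261}{34270}\right) \frac{1}{12843} = - \frac{584108261}{440129610}$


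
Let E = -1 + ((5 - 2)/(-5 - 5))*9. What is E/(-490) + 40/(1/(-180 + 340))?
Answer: 31360037/4900 ≈ 6400.0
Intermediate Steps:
E = -37/10 (E = -1 + (3/(-10))*9 = -1 + (3*(-1/10))*9 = -1 - 3/10*9 = -1 - 27/10 = -37/10 ≈ -3.7000)
E/(-490) + 40/(1/(-180 + 340)) = -37/10/(-490) + 40/(1/(-180 + 340)) = -37/10*(-1/490) + 40/(1/160) = 37/4900 + 40/(1/160) = 37/4900 + 40*160 = 37/4900 + 6400 = 31360037/4900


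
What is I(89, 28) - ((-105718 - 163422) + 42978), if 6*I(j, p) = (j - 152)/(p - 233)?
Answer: 92726441/410 ≈ 2.2616e+5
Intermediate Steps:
I(j, p) = (-152 + j)/(6*(-233 + p)) (I(j, p) = ((j - 152)/(p - 233))/6 = ((-152 + j)/(-233 + p))/6 = (-152 + j)/(6*(-233 + p)))
I(89, 28) - ((-105718 - 163422) + 42978) = (-152 + 89)/(6*(-233 + 28)) - ((-105718 - 163422) + 42978) = (⅙)*(-63)/(-205) - (-269140 + 42978) = (⅙)*(-1/205)*(-63) - 1*(-226162) = 21/410 + 226162 = 92726441/410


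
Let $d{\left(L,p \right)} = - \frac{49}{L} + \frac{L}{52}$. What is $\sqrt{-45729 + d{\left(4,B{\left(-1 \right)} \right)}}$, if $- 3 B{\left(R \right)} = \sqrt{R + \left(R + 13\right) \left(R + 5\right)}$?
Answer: $\frac{i \sqrt{30921033}}{26} \approx 213.87 i$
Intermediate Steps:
$B{\left(R \right)} = - \frac{\sqrt{R + \left(5 + R\right) \left(13 + R\right)}}{3}$ ($B{\left(R \right)} = - \frac{\sqrt{R + \left(R + 13\right) \left(R + 5\right)}}{3} = - \frac{\sqrt{R + \left(13 + R\right) \left(5 + R\right)}}{3} = - \frac{\sqrt{R + \left(5 + R\right) \left(13 + R\right)}}{3}$)
$d{\left(L,p \right)} = - \frac{49}{L} + \frac{L}{52}$ ($d{\left(L,p \right)} = - \frac{49}{L} + L \frac{1}{52} = - \frac{49}{L} + \frac{L}{52}$)
$\sqrt{-45729 + d{\left(4,B{\left(-1 \right)} \right)}} = \sqrt{-45729 + \left(- \frac{49}{4} + \frac{1}{52} \cdot 4\right)} = \sqrt{-45729 + \left(\left(-49\right) \frac{1}{4} + \frac{1}{13}\right)} = \sqrt{-45729 + \left(- \frac{49}{4} + \frac{1}{13}\right)} = \sqrt{-45729 - \frac{633}{52}} = \sqrt{- \frac{2378541}{52}} = \frac{i \sqrt{30921033}}{26}$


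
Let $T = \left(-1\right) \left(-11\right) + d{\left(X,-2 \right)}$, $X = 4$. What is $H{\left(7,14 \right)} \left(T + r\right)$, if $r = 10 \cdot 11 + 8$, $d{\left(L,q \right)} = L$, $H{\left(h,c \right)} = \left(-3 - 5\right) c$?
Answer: $-14896$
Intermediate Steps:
$H{\left(h,c \right)} = - 8 c$
$r = 118$ ($r = 110 + 8 = 118$)
$T = 15$ ($T = \left(-1\right) \left(-11\right) + 4 = 11 + 4 = 15$)
$H{\left(7,14 \right)} \left(T + r\right) = \left(-8\right) 14 \left(15 + 118\right) = \left(-112\right) 133 = -14896$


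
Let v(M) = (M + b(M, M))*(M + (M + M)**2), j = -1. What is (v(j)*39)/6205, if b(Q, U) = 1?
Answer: 0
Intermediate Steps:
v(M) = (1 + M)*(M + 4*M**2) (v(M) = (M + 1)*(M + (M + M)**2) = (1 + M)*(M + (2*M)**2) = (1 + M)*(M + 4*M**2))
(v(j)*39)/6205 = (-(1 + 4*(-1)**2 + 5*(-1))*39)/6205 = (-(1 + 4*1 - 5)*39)*(1/6205) = (-(1 + 4 - 5)*39)*(1/6205) = (-1*0*39)*(1/6205) = (0*39)*(1/6205) = 0*(1/6205) = 0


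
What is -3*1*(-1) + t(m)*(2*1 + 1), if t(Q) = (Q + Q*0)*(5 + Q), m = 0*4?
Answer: 3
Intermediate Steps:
m = 0
t(Q) = Q*(5 + Q) (t(Q) = (Q + 0)*(5 + Q) = Q*(5 + Q))
-3*1*(-1) + t(m)*(2*1 + 1) = -3*1*(-1) + (0*(5 + 0))*(2*1 + 1) = -3*(-1) + (0*5)*(2 + 1) = 3 + 0*3 = 3 + 0 = 3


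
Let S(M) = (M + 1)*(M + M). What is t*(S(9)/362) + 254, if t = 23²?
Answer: 93584/181 ≈ 517.04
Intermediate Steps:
S(M) = 2*M*(1 + M) (S(M) = (1 + M)*(2*M) = 2*M*(1 + M))
t = 529
t*(S(9)/362) + 254 = 529*((2*9*(1 + 9))/362) + 254 = 529*((2*9*10)*(1/362)) + 254 = 529*(180*(1/362)) + 254 = 529*(90/181) + 254 = 47610/181 + 254 = 93584/181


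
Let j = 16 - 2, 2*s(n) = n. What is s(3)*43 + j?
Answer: 157/2 ≈ 78.500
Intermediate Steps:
s(n) = n/2
j = 14
s(3)*43 + j = ((½)*3)*43 + 14 = (3/2)*43 + 14 = 129/2 + 14 = 157/2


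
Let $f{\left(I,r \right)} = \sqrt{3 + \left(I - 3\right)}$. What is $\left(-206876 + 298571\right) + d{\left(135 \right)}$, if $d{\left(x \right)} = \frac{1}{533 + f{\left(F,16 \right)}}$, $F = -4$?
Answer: $\frac{26049908168}{284093} - \frac{2 i}{284093} \approx 91695.0 - 7.0399 \cdot 10^{-6} i$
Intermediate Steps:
$f{\left(I,r \right)} = \sqrt{I}$ ($f{\left(I,r \right)} = \sqrt{3 + \left(I - 3\right)} = \sqrt{3 + \left(-3 + I\right)} = \sqrt{I}$)
$d{\left(x \right)} = \frac{533 - 2 i}{284093}$ ($d{\left(x \right)} = \frac{1}{533 + \sqrt{-4}} = \frac{1}{533 + 2 i} = \frac{533 - 2 i}{284093}$)
$\left(-206876 + 298571\right) + d{\left(135 \right)} = \left(-206876 + 298571\right) + \left(\frac{533}{284093} - \frac{2 i}{284093}\right) = 91695 + \left(\frac{533}{284093} - \frac{2 i}{284093}\right) = \frac{26049908168}{284093} - \frac{2 i}{284093}$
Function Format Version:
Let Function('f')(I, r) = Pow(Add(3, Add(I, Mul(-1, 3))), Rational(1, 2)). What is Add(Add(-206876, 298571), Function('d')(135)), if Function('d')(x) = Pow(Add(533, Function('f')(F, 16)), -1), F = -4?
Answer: Add(Rational(26049908168, 284093), Mul(Rational(-2, 284093), I)) ≈ Add(91695., Mul(-7.0399e-6, I))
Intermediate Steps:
Function('f')(I, r) = Pow(I, Rational(1, 2)) (Function('f')(I, r) = Pow(Add(3, Add(I, -3)), Rational(1, 2)) = Pow(Add(3, Add(-3, I)), Rational(1, 2)) = Pow(I, Rational(1, 2)))
Function('d')(x) = Mul(Rational(1, 284093), Add(533, Mul(-2, I))) (Function('d')(x) = Pow(Add(533, Pow(-4, Rational(1, 2))), -1) = Pow(Add(533, Mul(2, I)), -1) = Mul(Rational(1, 284093), Add(533, Mul(-2, I))))
Add(Add(-206876, 298571), Function('d')(135)) = Add(Add(-206876, 298571), Add(Rational(533, 284093), Mul(Rational(-2, 284093), I))) = Add(91695, Add(Rational(533, 284093), Mul(Rational(-2, 284093), I))) = Add(Rational(26049908168, 284093), Mul(Rational(-2, 284093), I))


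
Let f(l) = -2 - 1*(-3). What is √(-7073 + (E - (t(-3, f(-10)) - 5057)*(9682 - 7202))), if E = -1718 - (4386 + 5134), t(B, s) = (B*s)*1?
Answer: √12530489 ≈ 3539.8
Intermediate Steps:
f(l) = 1 (f(l) = -2 + 3 = 1)
t(B, s) = B*s
E = -11238 (E = -1718 - 1*9520 = -1718 - 9520 = -11238)
√(-7073 + (E - (t(-3, f(-10)) - 5057)*(9682 - 7202))) = √(-7073 + (-11238 - (-3*1 - 5057)*(9682 - 7202))) = √(-7073 + (-11238 - (-3 - 5057)*2480)) = √(-7073 + (-11238 - (-5060)*2480)) = √(-7073 + (-11238 - 1*(-12548800))) = √(-7073 + (-11238 + 12548800)) = √(-7073 + 12537562) = √12530489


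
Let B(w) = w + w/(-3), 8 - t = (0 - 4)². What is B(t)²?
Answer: 256/9 ≈ 28.444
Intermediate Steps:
t = -8 (t = 8 - (0 - 4)² = 8 - 1*(-4)² = 8 - 1*16 = 8 - 16 = -8)
B(w) = 2*w/3 (B(w) = w + w*(-⅓) = w - w/3 = 2*w/3)
B(t)² = ((⅔)*(-8))² = (-16/3)² = 256/9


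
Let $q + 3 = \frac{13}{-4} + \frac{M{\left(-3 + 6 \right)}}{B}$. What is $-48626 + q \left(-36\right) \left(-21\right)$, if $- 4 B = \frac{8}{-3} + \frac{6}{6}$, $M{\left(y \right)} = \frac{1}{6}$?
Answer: $- \frac{265243}{5} \approx -53049.0$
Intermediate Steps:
$M{\left(y \right)} = \frac{1}{6}$
$B = \frac{5}{12}$ ($B = - \frac{\frac{8}{-3} + \frac{6}{6}}{4} = - \frac{8 \left(- \frac{1}{3}\right) + 6 \cdot \frac{1}{6}}{4} = - \frac{- \frac{8}{3} + 1}{4} = \left(- \frac{1}{4}\right) \left(- \frac{5}{3}\right) = \frac{5}{12} \approx 0.41667$)
$q = - \frac{117}{20}$ ($q = -3 + \left(\frac{13}{-4} + \frac{1}{6 \cdot \frac{5}{12}}\right) = -3 + \left(13 \left(- \frac{1}{4}\right) + \frac{1}{6} \cdot \frac{12}{5}\right) = -3 + \left(- \frac{13}{4} + \frac{2}{5}\right) = -3 - \frac{57}{20} = - \frac{117}{20} \approx -5.85$)
$-48626 + q \left(-36\right) \left(-21\right) = -48626 + \left(- \frac{117}{20}\right) \left(-36\right) \left(-21\right) = -48626 + \frac{1053}{5} \left(-21\right) = -48626 - \frac{22113}{5} = - \frac{265243}{5}$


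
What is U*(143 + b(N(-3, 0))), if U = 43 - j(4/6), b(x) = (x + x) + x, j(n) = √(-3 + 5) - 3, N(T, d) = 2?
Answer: 6854 - 149*√2 ≈ 6643.3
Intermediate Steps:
j(n) = -3 + √2 (j(n) = √2 - 3 = -3 + √2)
b(x) = 3*x (b(x) = 2*x + x = 3*x)
U = 46 - √2 (U = 43 - (-3 + √2) = 43 + (3 - √2) = 46 - √2 ≈ 44.586)
U*(143 + b(N(-3, 0))) = (46 - √2)*(143 + 3*2) = (46 - √2)*(143 + 6) = (46 - √2)*149 = 6854 - 149*√2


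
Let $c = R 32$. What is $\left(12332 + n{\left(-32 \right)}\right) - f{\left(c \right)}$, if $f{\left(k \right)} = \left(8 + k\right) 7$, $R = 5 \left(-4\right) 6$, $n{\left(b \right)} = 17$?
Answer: $39173$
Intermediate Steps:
$R = -120$ ($R = \left(-20\right) 6 = -120$)
$c = -3840$ ($c = \left(-120\right) 32 = -3840$)
$f{\left(k \right)} = 56 + 7 k$
$\left(12332 + n{\left(-32 \right)}\right) - f{\left(c \right)} = \left(12332 + 17\right) - \left(56 + 7 \left(-3840\right)\right) = 12349 - \left(56 - 26880\right) = 12349 - -26824 = 12349 + 26824 = 39173$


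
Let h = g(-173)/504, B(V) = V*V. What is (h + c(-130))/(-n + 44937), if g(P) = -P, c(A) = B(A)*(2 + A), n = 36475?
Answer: -1090252627/4264848 ≈ -255.64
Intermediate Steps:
B(V) = V**2
c(A) = A**2*(2 + A)
h = 173/504 (h = -1*(-173)/504 = 173*(1/504) = 173/504 ≈ 0.34325)
(h + c(-130))/(-n + 44937) = (173/504 + (-130)**2*(2 - 130))/(-1*36475 + 44937) = (173/504 + 16900*(-128))/(-36475 + 44937) = (173/504 - 2163200)/8462 = -1090252627/504*1/8462 = -1090252627/4264848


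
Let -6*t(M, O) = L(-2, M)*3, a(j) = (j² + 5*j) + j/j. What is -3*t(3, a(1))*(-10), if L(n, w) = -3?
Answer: 45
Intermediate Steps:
a(j) = 1 + j² + 5*j (a(j) = (j² + 5*j) + 1 = 1 + j² + 5*j)
t(M, O) = 3/2 (t(M, O) = -(-1)*3/2 = -⅙*(-9) = 3/2)
-3*t(3, a(1))*(-10) = -3*3/2*(-10) = -9/2*(-10) = 45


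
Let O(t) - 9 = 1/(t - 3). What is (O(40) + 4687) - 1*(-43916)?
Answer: 1798645/37 ≈ 48612.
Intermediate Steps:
O(t) = 9 + 1/(-3 + t) (O(t) = 9 + 1/(t - 3) = 9 + 1/(-3 + t))
(O(40) + 4687) - 1*(-43916) = ((-26 + 9*40)/(-3 + 40) + 4687) - 1*(-43916) = ((-26 + 360)/37 + 4687) + 43916 = ((1/37)*334 + 4687) + 43916 = (334/37 + 4687) + 43916 = 173753/37 + 43916 = 1798645/37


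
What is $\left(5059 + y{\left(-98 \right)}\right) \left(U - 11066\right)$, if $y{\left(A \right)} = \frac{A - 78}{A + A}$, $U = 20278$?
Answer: $46611780$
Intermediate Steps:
$y{\left(A \right)} = \frac{-78 + A}{2 A}$
$\left(5059 + y{\left(-98 \right)}\right) \left(U - 11066\right) = \left(5059 + \frac{-78 - 98}{2 \left(-98\right)}\right) \left(20278 - 11066\right) = \left(5059 + \frac{1}{2} \left(- \frac{1}{98}\right) \left(-176\right)\right) 9212 = \left(5059 + \frac{44}{49}\right) 9212 = \frac{247935}{49} \cdot 9212 = 46611780$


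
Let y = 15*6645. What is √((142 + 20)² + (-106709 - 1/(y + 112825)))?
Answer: I*√1453399062585/4250 ≈ 283.66*I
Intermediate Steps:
y = 99675
√((142 + 20)² + (-106709 - 1/(y + 112825))) = √((142 + 20)² + (-106709 - 1/(99675 + 112825))) = √(162² + (-106709 - 1/212500)) = √(26244 + (-106709 - 1*1/212500)) = √(26244 + (-106709 - 1/212500)) = √(26244 - 22675662501/212500) = √(-17098812501/212500) = I*√1453399062585/4250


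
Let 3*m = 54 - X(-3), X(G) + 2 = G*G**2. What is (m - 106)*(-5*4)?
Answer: 4700/3 ≈ 1566.7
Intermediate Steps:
X(G) = -2 + G**3 (X(G) = -2 + G*G**2 = -2 + G**3)
m = 83/3 (m = (54 - (-2 + (-3)**3))/3 = (54 - (-2 - 27))/3 = (54 - 1*(-29))/3 = (54 + 29)/3 = (1/3)*83 = 83/3 ≈ 27.667)
(m - 106)*(-5*4) = (83/3 - 106)*(-5*4) = -235/3*(-20) = 4700/3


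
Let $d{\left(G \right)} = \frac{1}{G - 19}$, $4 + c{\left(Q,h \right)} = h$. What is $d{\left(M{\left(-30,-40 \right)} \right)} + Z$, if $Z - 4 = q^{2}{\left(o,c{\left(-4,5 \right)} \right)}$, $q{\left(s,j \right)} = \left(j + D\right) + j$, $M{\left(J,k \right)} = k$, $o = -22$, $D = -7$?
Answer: $\frac{1710}{59} \approx 28.983$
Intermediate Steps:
$c{\left(Q,h \right)} = -4 + h$
$d{\left(G \right)} = \frac{1}{-19 + G}$
$q{\left(s,j \right)} = -7 + 2 j$ ($q{\left(s,j \right)} = \left(j - 7\right) + j = \left(-7 + j\right) + j = -7 + 2 j$)
$Z = 29$ ($Z = 4 + \left(-7 + 2 \left(-4 + 5\right)\right)^{2} = 4 + \left(-7 + 2 \cdot 1\right)^{2} = 4 + \left(-7 + 2\right)^{2} = 4 + \left(-5\right)^{2} = 4 + 25 = 29$)
$d{\left(M{\left(-30,-40 \right)} \right)} + Z = \frac{1}{-19 - 40} + 29 = \frac{1}{-59} + 29 = - \frac{1}{59} + 29 = \frac{1710}{59}$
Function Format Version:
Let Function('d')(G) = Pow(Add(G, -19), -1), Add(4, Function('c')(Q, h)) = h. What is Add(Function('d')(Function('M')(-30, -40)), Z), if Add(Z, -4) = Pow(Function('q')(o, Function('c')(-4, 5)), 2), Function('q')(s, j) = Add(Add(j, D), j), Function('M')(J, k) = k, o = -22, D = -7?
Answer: Rational(1710, 59) ≈ 28.983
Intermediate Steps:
Function('c')(Q, h) = Add(-4, h)
Function('d')(G) = Pow(Add(-19, G), -1)
Function('q')(s, j) = Add(-7, Mul(2, j)) (Function('q')(s, j) = Add(Add(j, -7), j) = Add(Add(-7, j), j) = Add(-7, Mul(2, j)))
Z = 29 (Z = Add(4, Pow(Add(-7, Mul(2, Add(-4, 5))), 2)) = Add(4, Pow(Add(-7, Mul(2, 1)), 2)) = Add(4, Pow(Add(-7, 2), 2)) = Add(4, Pow(-5, 2)) = Add(4, 25) = 29)
Add(Function('d')(Function('M')(-30, -40)), Z) = Add(Pow(Add(-19, -40), -1), 29) = Add(Pow(-59, -1), 29) = Add(Rational(-1, 59), 29) = Rational(1710, 59)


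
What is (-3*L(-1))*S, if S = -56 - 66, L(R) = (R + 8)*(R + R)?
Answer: -5124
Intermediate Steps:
L(R) = 2*R*(8 + R) (L(R) = (8 + R)*(2*R) = 2*R*(8 + R))
S = -122
(-3*L(-1))*S = -6*(-1)*(8 - 1)*(-122) = -6*(-1)*7*(-122) = -3*(-14)*(-122) = 42*(-122) = -5124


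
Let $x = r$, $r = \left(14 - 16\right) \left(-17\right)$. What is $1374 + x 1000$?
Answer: $35374$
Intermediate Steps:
$r = 34$ ($r = \left(-2\right) \left(-17\right) = 34$)
$x = 34$
$1374 + x 1000 = 1374 + 34 \cdot 1000 = 1374 + 34000 = 35374$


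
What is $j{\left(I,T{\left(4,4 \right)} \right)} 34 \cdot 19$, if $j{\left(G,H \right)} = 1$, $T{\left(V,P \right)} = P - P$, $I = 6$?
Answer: $646$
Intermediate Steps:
$T{\left(V,P \right)} = 0$
$j{\left(I,T{\left(4,4 \right)} \right)} 34 \cdot 19 = 1 \cdot 34 \cdot 19 = 34 \cdot 19 = 646$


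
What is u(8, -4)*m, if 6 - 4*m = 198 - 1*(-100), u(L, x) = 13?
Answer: -949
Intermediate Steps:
m = -73 (m = 3/2 - (198 - 1*(-100))/4 = 3/2 - (198 + 100)/4 = 3/2 - 1/4*298 = 3/2 - 149/2 = -73)
u(8, -4)*m = 13*(-73) = -949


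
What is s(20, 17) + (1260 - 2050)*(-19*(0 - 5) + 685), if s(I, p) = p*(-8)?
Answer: -616336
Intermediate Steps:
s(I, p) = -8*p
s(20, 17) + (1260 - 2050)*(-19*(0 - 5) + 685) = -8*17 + (1260 - 2050)*(-19*(0 - 5) + 685) = -136 - 790*(-19*(-5) + 685) = -136 - 790*(95 + 685) = -136 - 790*780 = -136 - 616200 = -616336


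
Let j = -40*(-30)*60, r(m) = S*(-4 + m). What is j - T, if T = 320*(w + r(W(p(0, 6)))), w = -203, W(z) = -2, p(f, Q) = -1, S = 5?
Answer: 146560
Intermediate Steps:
r(m) = -20 + 5*m (r(m) = 5*(-4 + m) = -20 + 5*m)
j = 72000 (j = 1200*60 = 72000)
T = -74560 (T = 320*(-203 + (-20 + 5*(-2))) = 320*(-203 + (-20 - 10)) = 320*(-203 - 30) = 320*(-233) = -74560)
j - T = 72000 - 1*(-74560) = 72000 + 74560 = 146560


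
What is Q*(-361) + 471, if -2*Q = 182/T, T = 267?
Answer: 158608/267 ≈ 594.04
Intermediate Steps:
Q = -91/267 ≈ -0.34082
Q*(-361) + 471 = -91/267*(-361) + 471 = 32851/267 + 471 = 158608/267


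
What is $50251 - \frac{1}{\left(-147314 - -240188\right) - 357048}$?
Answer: $\frac{13275007675}{264174} \approx 50251.0$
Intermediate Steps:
$50251 - \frac{1}{\left(-147314 - -240188\right) - 357048} = 50251 - \frac{1}{\left(-147314 + 240188\right) - 357048} = 50251 - \frac{1}{92874 - 357048} = 50251 - \frac{1}{-264174} = 50251 - - \frac{1}{264174} = 50251 + \frac{1}{264174} = \frac{13275007675}{264174}$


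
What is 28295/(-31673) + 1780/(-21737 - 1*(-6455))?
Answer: -244391065/242013393 ≈ -1.0098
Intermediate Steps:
28295/(-31673) + 1780/(-21737 - 1*(-6455)) = 28295*(-1/31673) + 1780/(-21737 + 6455) = -28295/31673 + 1780/(-15282) = -28295/31673 + 1780*(-1/15282) = -28295/31673 - 890/7641 = -244391065/242013393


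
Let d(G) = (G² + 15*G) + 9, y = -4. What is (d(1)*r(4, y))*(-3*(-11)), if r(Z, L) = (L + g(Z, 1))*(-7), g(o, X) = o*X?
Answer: 0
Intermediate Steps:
g(o, X) = X*o
r(Z, L) = -7*L - 7*Z (r(Z, L) = (L + 1*Z)*(-7) = (L + Z)*(-7) = -7*L - 7*Z)
d(G) = 9 + G² + 15*G
(d(1)*r(4, y))*(-3*(-11)) = ((9 + 1² + 15*1)*(-7*(-4) - 7*4))*(-3*(-11)) = ((9 + 1 + 15)*(28 - 28))*33 = (25*0)*33 = 0*33 = 0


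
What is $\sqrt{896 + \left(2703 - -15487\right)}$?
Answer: $\sqrt{19086} \approx 138.15$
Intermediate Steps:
$\sqrt{896 + \left(2703 - -15487\right)} = \sqrt{896 + \left(2703 + 15487\right)} = \sqrt{896 + 18190} = \sqrt{19086}$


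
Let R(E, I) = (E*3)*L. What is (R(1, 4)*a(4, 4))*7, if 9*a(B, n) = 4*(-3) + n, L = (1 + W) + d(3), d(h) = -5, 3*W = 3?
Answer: 56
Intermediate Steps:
W = 1 (W = (⅓)*3 = 1)
L = -3 (L = (1 + 1) - 5 = 2 - 5 = -3)
a(B, n) = -4/3 + n/9 (a(B, n) = (4*(-3) + n)/9 = (-12 + n)/9 = -4/3 + n/9)
R(E, I) = -9*E (R(E, I) = (E*3)*(-3) = (3*E)*(-3) = -9*E)
(R(1, 4)*a(4, 4))*7 = ((-9*1)*(-4/3 + (⅑)*4))*7 = -9*(-4/3 + 4/9)*7 = -9*(-8/9)*7 = 8*7 = 56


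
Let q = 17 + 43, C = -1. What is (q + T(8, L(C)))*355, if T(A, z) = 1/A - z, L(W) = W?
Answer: 173595/8 ≈ 21699.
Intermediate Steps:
q = 60
(q + T(8, L(C)))*355 = (60 + (1/8 - 1*(-1)))*355 = (60 + (⅛ + 1))*355 = (60 + 9/8)*355 = (489/8)*355 = 173595/8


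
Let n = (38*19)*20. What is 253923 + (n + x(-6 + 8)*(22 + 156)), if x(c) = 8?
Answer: 269787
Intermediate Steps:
n = 14440 (n = 722*20 = 14440)
253923 + (n + x(-6 + 8)*(22 + 156)) = 253923 + (14440 + 8*(22 + 156)) = 253923 + (14440 + 8*178) = 253923 + (14440 + 1424) = 253923 + 15864 = 269787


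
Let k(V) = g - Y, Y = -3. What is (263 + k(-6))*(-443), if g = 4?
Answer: -119610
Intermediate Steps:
k(V) = 7 (k(V) = 4 - 1*(-3) = 4 + 3 = 7)
(263 + k(-6))*(-443) = (263 + 7)*(-443) = 270*(-443) = -119610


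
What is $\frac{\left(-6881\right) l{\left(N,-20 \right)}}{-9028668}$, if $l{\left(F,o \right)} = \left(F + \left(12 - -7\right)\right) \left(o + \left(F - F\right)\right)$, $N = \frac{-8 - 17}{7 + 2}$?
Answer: $- \frac{5023130}{20314503} \approx -0.24727$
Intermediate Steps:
$N = - \frac{25}{9} \approx -2.7778$
$l{\left(F,o \right)} = o \left(19 + F\right)$ ($l{\left(F,o \right)} = \left(F + \left(12 + 7\right)\right) \left(o + 0\right) = \left(F + 19\right) o = \left(19 + F\right) o = o \left(19 + F\right)$)
$\frac{\left(-6881\right) l{\left(N,-20 \right)}}{-9028668} = \frac{\left(-6881\right) \left(- 20 \left(19 - \frac{25}{9}\right)\right)}{-9028668} = - 6881 \left(\left(-20\right) \frac{146}{9}\right) \left(- \frac{1}{9028668}\right) = \left(-6881\right) \left(- \frac{2920}{9}\right) \left(- \frac{1}{9028668}\right) = \frac{20092520}{9} \left(- \frac{1}{9028668}\right) = - \frac{5023130}{20314503}$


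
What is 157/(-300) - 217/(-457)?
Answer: -6649/137100 ≈ -0.048497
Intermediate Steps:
157/(-300) - 217/(-457) = 157*(-1/300) - 217*(-1/457) = -157/300 + 217/457 = -6649/137100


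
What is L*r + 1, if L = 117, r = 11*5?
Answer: 6436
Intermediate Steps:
r = 55
L*r + 1 = 117*55 + 1 = 6435 + 1 = 6436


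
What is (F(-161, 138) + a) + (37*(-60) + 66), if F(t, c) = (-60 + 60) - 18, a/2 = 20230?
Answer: 38288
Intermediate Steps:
a = 40460 (a = 2*20230 = 40460)
F(t, c) = -18 (F(t, c) = 0 - 18 = -18)
(F(-161, 138) + a) + (37*(-60) + 66) = (-18 + 40460) + (37*(-60) + 66) = 40442 + (-2220 + 66) = 40442 - 2154 = 38288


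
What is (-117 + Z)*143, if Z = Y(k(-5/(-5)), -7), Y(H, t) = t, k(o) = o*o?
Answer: -17732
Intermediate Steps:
k(o) = o²
Z = -7
(-117 + Z)*143 = (-117 - 7)*143 = -124*143 = -17732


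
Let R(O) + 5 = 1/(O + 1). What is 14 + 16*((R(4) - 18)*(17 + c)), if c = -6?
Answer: -19994/5 ≈ -3998.8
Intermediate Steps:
R(O) = -5 + 1/(1 + O) (R(O) = -5 + 1/(O + 1) = -5 + 1/(1 + O))
14 + 16*((R(4) - 18)*(17 + c)) = 14 + 16*(((-4 - 5*4)/(1 + 4) - 18)*(17 - 6)) = 14 + 16*(((-4 - 20)/5 - 18)*11) = 14 + 16*(((⅕)*(-24) - 18)*11) = 14 + 16*((-24/5 - 18)*11) = 14 + 16*(-114/5*11) = 14 + 16*(-1254/5) = 14 - 20064/5 = -19994/5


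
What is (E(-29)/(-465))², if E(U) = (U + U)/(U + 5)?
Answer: 841/31136400 ≈ 2.7010e-5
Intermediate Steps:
E(U) = 2*U/(5 + U) (E(U) = (2*U)/(5 + U) = 2*U/(5 + U))
(E(-29)/(-465))² = ((2*(-29)/(5 - 29))/(-465))² = ((2*(-29)/(-24))*(-1/465))² = ((2*(-29)*(-1/24))*(-1/465))² = ((29/12)*(-1/465))² = (-29/5580)² = 841/31136400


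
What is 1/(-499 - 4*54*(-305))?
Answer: 1/65381 ≈ 1.5295e-5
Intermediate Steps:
1/(-499 - 4*54*(-305)) = 1/(-499 - 216*(-305)) = 1/(-499 + 65880) = 1/65381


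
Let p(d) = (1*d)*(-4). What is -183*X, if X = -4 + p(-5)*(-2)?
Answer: 8052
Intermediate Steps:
p(d) = -4*d (p(d) = d*(-4) = -4*d)
X = -44 (X = -4 - 4*(-5)*(-2) = -4 + 20*(-2) = -4 - 40 = -44)
-183*X = -183*(-44) = 8052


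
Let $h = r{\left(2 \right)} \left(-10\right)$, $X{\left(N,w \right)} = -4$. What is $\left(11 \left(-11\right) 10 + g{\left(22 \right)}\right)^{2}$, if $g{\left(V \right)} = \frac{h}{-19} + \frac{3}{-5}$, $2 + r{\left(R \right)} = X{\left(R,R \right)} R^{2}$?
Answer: $\frac{13434432649}{9025} \approx 1.4886 \cdot 10^{6}$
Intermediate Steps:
$r{\left(R \right)} = -2 - 4 R^{2}$
$h = 180$ ($h = \left(-2 - 4 \cdot 2^{2}\right) \left(-10\right) = \left(-2 - 16\right) \left(-10\right) = \left(-18\right) \left(-10\right) = 180$)
$g{\left(V \right)} = - \frac{957}{95}$ ($g{\left(V \right)} = \frac{180}{-19} + \frac{3}{-5} = 180 \left(- \frac{1}{19}\right) + 3 \left(- \frac{1}{5}\right) = - \frac{180}{19} - \frac{3}{5} = - \frac{957}{95}$)
$\left(11 \left(-11\right) 10 + g{\left(22 \right)}\right)^{2} = \left(11 \left(-11\right) 10 - \frac{957}{95}\right)^{2} = \left(\left(-121\right) 10 - \frac{957}{95}\right)^{2} = \left(-1210 - \frac{957}{95}\right)^{2} = \left(- \frac{115907}{95}\right)^{2} = \frac{13434432649}{9025}$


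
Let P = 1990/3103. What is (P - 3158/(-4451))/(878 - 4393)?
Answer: -18656764/48547257295 ≈ -0.00038430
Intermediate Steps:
P = 1990/3103 (P = 1990*(1/3103) = 1990/3103 ≈ 0.64131)
(P - 3158/(-4451))/(878 - 4393) = (1990/3103 - 3158/(-4451))/(878 - 4393) = (1990/3103 - 3158*(-1/4451))/(-3515) = (1990/3103 + 3158/4451)*(-1/3515) = (18656764/13811453)*(-1/3515) = -18656764/48547257295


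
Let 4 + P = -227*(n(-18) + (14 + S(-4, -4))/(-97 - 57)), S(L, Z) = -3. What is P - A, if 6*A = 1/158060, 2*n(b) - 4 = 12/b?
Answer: -347212661/948360 ≈ -366.12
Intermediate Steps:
n(b) = 2 + 6/b (n(b) = 2 + (12/b)/2 = 2 + 6/b)
A = 1/948360 (A = (⅙)/158060 = (⅙)*(1/158060) = 1/948360 ≈ 1.0545e-6)
P = -15377/42 (P = -4 - 227*((2 + 6/(-18)) + (14 - 3)/(-97 - 57)) = -4 - 227*((2 + 6*(-1/18)) + 11/(-154)) = -4 - 227*((2 - ⅓) + 11*(-1/154)) = -4 - 227*(5/3 - 1/14) = -4 - 227*67/42 = -4 - 15209/42 = -15377/42 ≈ -366.12)
P - A = -15377/42 - 1*1/948360 = -15377/42 - 1/948360 = -347212661/948360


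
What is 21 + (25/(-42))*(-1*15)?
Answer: 419/14 ≈ 29.929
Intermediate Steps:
21 + (25/(-42))*(-1*15) = 21 + (25*(-1/42))*(-15) = 21 - 25/42*(-15) = 21 + 125/14 = 419/14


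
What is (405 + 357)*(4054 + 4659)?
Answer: 6639306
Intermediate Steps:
(405 + 357)*(4054 + 4659) = 762*8713 = 6639306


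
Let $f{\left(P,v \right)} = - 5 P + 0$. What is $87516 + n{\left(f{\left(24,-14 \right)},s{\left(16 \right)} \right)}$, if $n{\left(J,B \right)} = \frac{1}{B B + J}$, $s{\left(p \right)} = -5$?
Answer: $\frac{8314019}{95} \approx 87516.0$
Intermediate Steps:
$f{\left(P,v \right)} = - 5 P$
$n{\left(J,B \right)} = \frac{1}{J + B^{2}}$ ($n{\left(J,B \right)} = \frac{1}{B^{2} + J} = \frac{1}{J + B^{2}}$)
$87516 + n{\left(f{\left(24,-14 \right)},s{\left(16 \right)} \right)} = 87516 + \frac{1}{\left(-5\right) 24 + \left(-5\right)^{2}} = 87516 + \frac{1}{-120 + 25} = 87516 + \frac{1}{-95} = 87516 - \frac{1}{95} = \frac{8314019}{95}$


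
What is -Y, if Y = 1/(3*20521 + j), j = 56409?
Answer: -1/117972 ≈ -8.4766e-6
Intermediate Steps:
Y = 1/117972 (Y = 1/(3*20521 + 56409) = 1/(61563 + 56409) = 1/117972 ≈ 8.4766e-6)
-Y = -1*1/117972 = -1/117972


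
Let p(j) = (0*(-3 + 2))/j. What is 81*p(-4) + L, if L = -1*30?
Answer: -30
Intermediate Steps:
L = -30
p(j) = 0 (p(j) = (0*(-1))/j = 0/j = 0)
81*p(-4) + L = 81*0 - 30 = 0 - 30 = -30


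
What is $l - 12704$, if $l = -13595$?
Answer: $-26299$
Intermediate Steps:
$l - 12704 = -13595 - 12704 = -26299$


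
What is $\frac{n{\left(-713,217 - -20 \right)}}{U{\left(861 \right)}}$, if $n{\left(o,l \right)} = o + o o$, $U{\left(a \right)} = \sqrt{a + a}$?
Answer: $\frac{253828 \sqrt{1722}}{861} \approx 12234.0$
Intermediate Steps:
$U{\left(a \right)} = \sqrt{2} \sqrt{a}$ ($U{\left(a \right)} = \sqrt{2 a} = \sqrt{2} \sqrt{a}$)
$n{\left(o,l \right)} = o + o^{2}$
$\frac{n{\left(-713,217 - -20 \right)}}{U{\left(861 \right)}} = \frac{\left(-713\right) \left(1 - 713\right)}{\sqrt{2} \sqrt{861}} = \frac{\left(-713\right) \left(-712\right)}{\sqrt{1722}} = 507656 \frac{\sqrt{1722}}{1722} = \frac{253828 \sqrt{1722}}{861}$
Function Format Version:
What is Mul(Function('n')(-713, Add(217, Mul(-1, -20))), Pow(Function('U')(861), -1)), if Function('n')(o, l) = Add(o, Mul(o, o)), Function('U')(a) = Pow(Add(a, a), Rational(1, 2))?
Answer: Mul(Rational(253828, 861), Pow(1722, Rational(1, 2))) ≈ 12234.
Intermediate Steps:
Function('U')(a) = Mul(Pow(2, Rational(1, 2)), Pow(a, Rational(1, 2))) (Function('U')(a) = Pow(Mul(2, a), Rational(1, 2)) = Mul(Pow(2, Rational(1, 2)), Pow(a, Rational(1, 2))))
Function('n')(o, l) = Add(o, Pow(o, 2))
Mul(Function('n')(-713, Add(217, Mul(-1, -20))), Pow(Function('U')(861), -1)) = Mul(Mul(-713, Add(1, -713)), Pow(Mul(Pow(2, Rational(1, 2)), Pow(861, Rational(1, 2))), -1)) = Mul(Mul(-713, -712), Pow(Pow(1722, Rational(1, 2)), -1)) = Mul(507656, Mul(Rational(1, 1722), Pow(1722, Rational(1, 2)))) = Mul(Rational(253828, 861), Pow(1722, Rational(1, 2)))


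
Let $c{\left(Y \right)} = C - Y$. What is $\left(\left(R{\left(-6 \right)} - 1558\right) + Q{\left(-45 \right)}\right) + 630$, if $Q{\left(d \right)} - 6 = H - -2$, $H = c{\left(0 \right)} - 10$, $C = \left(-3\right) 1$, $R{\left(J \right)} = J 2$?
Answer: $-945$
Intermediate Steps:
$R{\left(J \right)} = 2 J$
$C = -3$
$c{\left(Y \right)} = -3 - Y$
$H = -13$ ($H = \left(-3 - 0\right) - 10 = \left(-3 + 0\right) - 10 = -3 - 10 = -13$)
$Q{\left(d \right)} = -5$ ($Q{\left(d \right)} = 6 - 11 = -5$)
$\left(\left(R{\left(-6 \right)} - 1558\right) + Q{\left(-45 \right)}\right) + 630 = \left(\left(2 \left(-6\right) - 1558\right) - 5\right) + 630 = \left(\left(-12 - 1558\right) - 5\right) + 630 = \left(-1570 - 5\right) + 630 = -1575 + 630 = -945$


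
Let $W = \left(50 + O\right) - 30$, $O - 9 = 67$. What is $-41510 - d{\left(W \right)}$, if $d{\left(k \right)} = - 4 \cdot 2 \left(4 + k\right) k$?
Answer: $35290$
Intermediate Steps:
$O = 76$ ($O = 9 + 67 = 76$)
$W = 96$ ($W = \left(50 + 76\right) - 30 = 126 - 30 = 96$)
$d{\left(k \right)} = k \left(-32 - 8 k\right)$ ($d{\left(k \right)} = - 4 \left(8 + 2 k\right) k = \left(-32 - 8 k\right) k = k \left(-32 - 8 k\right)$)
$-41510 - d{\left(W \right)} = -41510 - \left(-8\right) 96 \left(4 + 96\right) = -41510 - \left(-8\right) 96 \cdot 100 = -41510 - -76800 = -41510 + 76800 = 35290$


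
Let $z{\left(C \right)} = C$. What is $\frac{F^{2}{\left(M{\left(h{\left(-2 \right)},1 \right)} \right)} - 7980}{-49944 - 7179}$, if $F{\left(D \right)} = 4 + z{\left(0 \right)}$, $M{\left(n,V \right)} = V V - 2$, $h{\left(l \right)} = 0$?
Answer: $\frac{724}{5193} \approx 0.13942$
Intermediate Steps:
$M{\left(n,V \right)} = -2 + V^{2}$ ($M{\left(n,V \right)} = V^{2} - 2 = -2 + V^{2}$)
$F{\left(D \right)} = 4$ ($F{\left(D \right)} = 4 + 0 = 4$)
$\frac{F^{2}{\left(M{\left(h{\left(-2 \right)},1 \right)} \right)} - 7980}{-49944 - 7179} = \frac{4^{2} - 7980}{-49944 - 7179} = \frac{16 - 7980}{-57123} = \left(-7964\right) \left(- \frac{1}{57123}\right) = \frac{724}{5193}$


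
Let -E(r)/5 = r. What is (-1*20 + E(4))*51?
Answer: -2040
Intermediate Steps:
E(r) = -5*r
(-1*20 + E(4))*51 = (-1*20 - 5*4)*51 = (-20 - 20)*51 = -40*51 = -2040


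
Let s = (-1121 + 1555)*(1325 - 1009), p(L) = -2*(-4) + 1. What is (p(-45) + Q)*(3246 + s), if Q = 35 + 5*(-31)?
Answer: -15583290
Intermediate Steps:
p(L) = 9 (p(L) = 8 + 1 = 9)
s = 137144 (s = 434*316 = 137144)
Q = -120 (Q = 35 - 155 = -120)
(p(-45) + Q)*(3246 + s) = (9 - 120)*(3246 + 137144) = -111*140390 = -15583290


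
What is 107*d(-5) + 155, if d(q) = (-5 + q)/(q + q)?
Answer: 262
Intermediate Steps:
d(q) = (-5 + q)/(2*q) (d(q) = (-5 + q)/((2*q)) = (-5 + q)*(1/(2*q)) = (-5 + q)/(2*q))
107*d(-5) + 155 = 107*((½)*(-5 - 5)/(-5)) + 155 = 107*((½)*(-⅕)*(-10)) + 155 = 107*1 + 155 = 107 + 155 = 262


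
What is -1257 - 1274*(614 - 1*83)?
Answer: -677751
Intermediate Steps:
-1257 - 1274*(614 - 1*83) = -1257 - 1274*(614 - 83) = -1257 - 1274*531 = -1257 - 676494 = -677751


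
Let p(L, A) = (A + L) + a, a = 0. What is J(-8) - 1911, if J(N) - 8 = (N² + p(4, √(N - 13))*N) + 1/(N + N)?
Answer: -29937/16 - 8*I*√21 ≈ -1871.1 - 36.661*I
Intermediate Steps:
p(L, A) = A + L (p(L, A) = (A + L) + 0 = A + L)
J(N) = 8 + N² + 1/(2*N) + N*(4 + √(-13 + N)) (J(N) = 8 + ((N² + (√(N - 13) + 4)*N) + 1/(N + N)) = 8 + ((N² + (√(-13 + N) + 4)*N) + 1/(2*N)) = 8 + ((N² + (4 + √(-13 + N))*N) + 1/(2*N)) = 8 + ((N² + N*(4 + √(-13 + N))) + 1/(2*N)) = 8 + (N² + 1/(2*N) + N*(4 + √(-13 + N))) = 8 + N² + 1/(2*N) + N*(4 + √(-13 + N)))
J(-8) - 1911 = (½ - 8*(8 + (-8)² - 8*(4 + √(-13 - 8))))/(-8) - 1911 = -(½ - 8*(8 + 64 - 8*(4 + √(-21))))/8 - 1911 = -(½ - 8*(8 + 64 - 8*(4 + I*√21)))/8 - 1911 = -(½ - 8*(8 + 64 + (-32 - 8*I*√21)))/8 - 1911 = -(½ - 8*(40 - 8*I*√21))/8 - 1911 = -(½ + (-320 + 64*I*√21))/8 - 1911 = -(-639/2 + 64*I*√21)/8 - 1911 = (639/16 - 8*I*√21) - 1911 = -29937/16 - 8*I*√21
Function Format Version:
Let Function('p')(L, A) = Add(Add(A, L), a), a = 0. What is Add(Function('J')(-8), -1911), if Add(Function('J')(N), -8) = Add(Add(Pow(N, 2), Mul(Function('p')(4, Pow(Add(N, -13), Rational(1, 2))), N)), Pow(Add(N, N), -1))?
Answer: Add(Rational(-29937, 16), Mul(-8, I, Pow(21, Rational(1, 2)))) ≈ Add(-1871.1, Mul(-36.661, I))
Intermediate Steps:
Function('p')(L, A) = Add(A, L) (Function('p')(L, A) = Add(Add(A, L), 0) = Add(A, L))
Function('J')(N) = Add(8, Pow(N, 2), Mul(Rational(1, 2), Pow(N, -1)), Mul(N, Add(4, Pow(Add(-13, N), Rational(1, 2))))) (Function('J')(N) = Add(8, Add(Add(Pow(N, 2), Mul(Add(Pow(Add(N, -13), Rational(1, 2)), 4), N)), Pow(Add(N, N), -1))) = Add(8, Add(Add(Pow(N, 2), Mul(Add(Pow(Add(-13, N), Rational(1, 2)), 4), N)), Pow(Mul(2, N), -1))) = Add(8, Add(Add(Pow(N, 2), Mul(Add(4, Pow(Add(-13, N), Rational(1, 2))), N)), Mul(Rational(1, 2), Pow(N, -1)))) = Add(8, Add(Add(Pow(N, 2), Mul(N, Add(4, Pow(Add(-13, N), Rational(1, 2))))), Mul(Rational(1, 2), Pow(N, -1)))) = Add(8, Add(Pow(N, 2), Mul(Rational(1, 2), Pow(N, -1)), Mul(N, Add(4, Pow(Add(-13, N), Rational(1, 2)))))) = Add(8, Pow(N, 2), Mul(Rational(1, 2), Pow(N, -1)), Mul(N, Add(4, Pow(Add(-13, N), Rational(1, 2))))))
Add(Function('J')(-8), -1911) = Add(Mul(Pow(-8, -1), Add(Rational(1, 2), Mul(-8, Add(8, Pow(-8, 2), Mul(-8, Add(4, Pow(Add(-13, -8), Rational(1, 2)))))))), -1911) = Add(Mul(Rational(-1, 8), Add(Rational(1, 2), Mul(-8, Add(8, 64, Mul(-8, Add(4, Pow(-21, Rational(1, 2)))))))), -1911) = Add(Mul(Rational(-1, 8), Add(Rational(1, 2), Mul(-8, Add(8, 64, Mul(-8, Add(4, Mul(I, Pow(21, Rational(1, 2))))))))), -1911) = Add(Mul(Rational(-1, 8), Add(Rational(1, 2), Mul(-8, Add(8, 64, Add(-32, Mul(-8, I, Pow(21, Rational(1, 2)))))))), -1911) = Add(Mul(Rational(-1, 8), Add(Rational(1, 2), Mul(-8, Add(40, Mul(-8, I, Pow(21, Rational(1, 2))))))), -1911) = Add(Mul(Rational(-1, 8), Add(Rational(1, 2), Add(-320, Mul(64, I, Pow(21, Rational(1, 2)))))), -1911) = Add(Mul(Rational(-1, 8), Add(Rational(-639, 2), Mul(64, I, Pow(21, Rational(1, 2))))), -1911) = Add(Add(Rational(639, 16), Mul(-8, I, Pow(21, Rational(1, 2)))), -1911) = Add(Rational(-29937, 16), Mul(-8, I, Pow(21, Rational(1, 2))))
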